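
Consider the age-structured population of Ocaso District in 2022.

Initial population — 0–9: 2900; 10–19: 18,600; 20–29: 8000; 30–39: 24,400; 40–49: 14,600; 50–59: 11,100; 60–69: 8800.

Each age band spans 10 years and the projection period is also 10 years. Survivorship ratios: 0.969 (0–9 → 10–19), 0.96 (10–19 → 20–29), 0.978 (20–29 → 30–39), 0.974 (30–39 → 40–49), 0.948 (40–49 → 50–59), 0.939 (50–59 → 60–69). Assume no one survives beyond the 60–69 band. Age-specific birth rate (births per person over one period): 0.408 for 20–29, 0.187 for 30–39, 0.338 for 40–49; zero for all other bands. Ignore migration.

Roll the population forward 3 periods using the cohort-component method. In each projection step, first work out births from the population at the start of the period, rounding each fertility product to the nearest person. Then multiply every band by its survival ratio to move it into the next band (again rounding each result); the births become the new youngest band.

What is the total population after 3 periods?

83104

[period 1]
Births: 8000 * 0.408 = 3264 ; 24400 * 0.187 = 4563 ; 14600 * 0.338 = 4935 → 12762
10–19: 2900 * 0.969 = 2810
20–29: 18600 * 0.96 = 17856
30–39: 8000 * 0.978 = 7824
40–49: 24400 * 0.974 = 23766
50–59: 14600 * 0.948 = 13841
60–69: 11100 * 0.939 = 10423
End of period: [12762, 2810, 17856, 7824, 23766, 13841, 10423]
[period 2]
Births: 17856 * 0.408 = 7285 ; 7824 * 0.187 = 1463 ; 23766 * 0.338 = 8033 → 16781
10–19: 12762 * 0.969 = 12366
20–29: 2810 * 0.96 = 2698
30–39: 17856 * 0.978 = 17463
40–49: 7824 * 0.974 = 7621
50–59: 23766 * 0.948 = 22530
60–69: 13841 * 0.939 = 12997
End of period: [16781, 12366, 2698, 17463, 7621, 22530, 12997]
[period 3]
Births: 2698 * 0.408 = 1101 ; 17463 * 0.187 = 3266 ; 7621 * 0.338 = 2576 → 6943
10–19: 16781 * 0.969 = 16261
20–29: 12366 * 0.96 = 11871
30–39: 2698 * 0.978 = 2639
40–49: 17463 * 0.974 = 17009
50–59: 7621 * 0.948 = 7225
60–69: 22530 * 0.939 = 21156
End of period: [6943, 16261, 11871, 2639, 17009, 7225, 21156]
Total after period 3: 6943 + 16261 + 11871 + 2639 + 17009 + 7225 + 21156 = 83104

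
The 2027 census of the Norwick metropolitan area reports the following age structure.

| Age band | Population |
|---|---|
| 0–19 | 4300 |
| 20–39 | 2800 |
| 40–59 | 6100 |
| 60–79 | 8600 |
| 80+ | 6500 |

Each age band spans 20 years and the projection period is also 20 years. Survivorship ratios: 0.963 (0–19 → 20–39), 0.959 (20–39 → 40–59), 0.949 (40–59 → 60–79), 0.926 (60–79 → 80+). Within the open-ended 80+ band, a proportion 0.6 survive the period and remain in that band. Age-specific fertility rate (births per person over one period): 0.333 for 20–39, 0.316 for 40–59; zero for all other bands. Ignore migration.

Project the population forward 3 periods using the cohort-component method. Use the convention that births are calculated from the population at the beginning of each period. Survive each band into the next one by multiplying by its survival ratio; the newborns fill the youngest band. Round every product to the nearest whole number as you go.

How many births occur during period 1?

2860

Numbering the groups 1..5 from youngest to oldest:
Period 1:
Births: 2800 × 0.333 = 932  |  6100 × 0.316 = 1928 ⇒ total 2860
Group 2: 4300 × 0.963 = 4141
Group 3: 2800 × 0.959 = 2685
Group 4: 6100 × 0.949 = 5789
Group 5: 8600 × 0.926 + 6500 × 0.6 = 7964 + 3900 = 11864
→ [2860, 4141, 2685, 5789, 11864]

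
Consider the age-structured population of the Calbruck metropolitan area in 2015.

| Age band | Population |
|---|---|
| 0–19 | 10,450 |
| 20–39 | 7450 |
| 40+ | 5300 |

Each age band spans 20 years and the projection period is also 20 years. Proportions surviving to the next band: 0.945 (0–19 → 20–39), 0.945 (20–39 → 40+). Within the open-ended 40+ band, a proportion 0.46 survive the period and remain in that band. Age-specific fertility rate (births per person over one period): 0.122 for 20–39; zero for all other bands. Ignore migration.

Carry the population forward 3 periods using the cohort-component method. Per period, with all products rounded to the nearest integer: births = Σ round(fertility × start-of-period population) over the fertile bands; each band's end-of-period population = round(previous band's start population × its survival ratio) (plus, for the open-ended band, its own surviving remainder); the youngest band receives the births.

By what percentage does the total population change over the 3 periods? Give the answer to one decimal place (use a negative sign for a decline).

Numbering the groups 1..3 from youngest to oldest:
Period 1.
Births: 7450 × 0.122 = 909
Group 2: 10450 × 0.945 = 9875
Group 3: 7450 × 0.945 + 5300 × 0.46 = 7040 + 2438 = 9478
End of period: [909, 9875, 9478]
Period 2.
Births: 9875 × 0.122 = 1205
Group 2: 909 × 0.945 = 859
Group 3: 9875 × 0.945 + 9478 × 0.46 = 9332 + 4360 = 13692
End of period: [1205, 859, 13692]
Period 3.
Births: 859 × 0.122 = 105
Group 2: 1205 × 0.945 = 1139
Group 3: 859 × 0.945 + 13692 × 0.46 = 812 + 6298 = 7110
End of period: [105, 1139, 7110]
Total: 23200 → 8354; change = -14846; percentage change = -64.0%

-64.0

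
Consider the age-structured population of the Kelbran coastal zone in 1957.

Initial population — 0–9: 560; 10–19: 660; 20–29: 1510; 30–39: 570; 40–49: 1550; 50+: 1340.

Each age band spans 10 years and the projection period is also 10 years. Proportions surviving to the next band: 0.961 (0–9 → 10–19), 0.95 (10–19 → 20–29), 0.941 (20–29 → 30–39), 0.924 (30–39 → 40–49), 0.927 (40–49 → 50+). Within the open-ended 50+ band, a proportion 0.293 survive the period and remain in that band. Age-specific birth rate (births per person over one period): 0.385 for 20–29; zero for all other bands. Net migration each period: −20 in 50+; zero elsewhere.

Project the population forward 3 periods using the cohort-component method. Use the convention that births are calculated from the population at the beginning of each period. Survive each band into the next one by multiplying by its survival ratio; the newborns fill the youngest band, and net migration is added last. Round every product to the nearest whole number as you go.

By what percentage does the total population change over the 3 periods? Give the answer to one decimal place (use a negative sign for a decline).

[period 1]
Births: 1510 * 0.385 = 581
10–19: 560 * 0.961 = 538
20–29: 660 * 0.95 = 627
30–39: 1510 * 0.941 = 1421
40–49: 570 * 0.924 = 527
50+: 1550 * 0.927 + 1340 * 0.293 = 1437 + 393 = 1830
Net migration: 50+ − 20 → 1810
→ [581, 538, 627, 1421, 527, 1810]
[period 2]
Births: 627 * 0.385 = 241
10–19: 581 * 0.961 = 558
20–29: 538 * 0.95 = 511
30–39: 627 * 0.941 = 590
40–49: 1421 * 0.924 = 1313
50+: 527 * 0.927 + 1810 * 0.293 = 489 + 530 = 1019
Net migration: 50+ − 20 → 999
→ [241, 558, 511, 590, 1313, 999]
[period 3]
Births: 511 * 0.385 = 197
10–19: 241 * 0.961 = 232
20–29: 558 * 0.95 = 530
30–39: 511 * 0.941 = 481
40–49: 590 * 0.924 = 545
50+: 1313 * 0.927 + 999 * 0.293 = 1217 + 293 = 1510
Net migration: 50+ − 20 → 1490
→ [197, 232, 530, 481, 545, 1490]
Total: 6190 → 3475; change = -2715; percentage change = -43.9%

-43.9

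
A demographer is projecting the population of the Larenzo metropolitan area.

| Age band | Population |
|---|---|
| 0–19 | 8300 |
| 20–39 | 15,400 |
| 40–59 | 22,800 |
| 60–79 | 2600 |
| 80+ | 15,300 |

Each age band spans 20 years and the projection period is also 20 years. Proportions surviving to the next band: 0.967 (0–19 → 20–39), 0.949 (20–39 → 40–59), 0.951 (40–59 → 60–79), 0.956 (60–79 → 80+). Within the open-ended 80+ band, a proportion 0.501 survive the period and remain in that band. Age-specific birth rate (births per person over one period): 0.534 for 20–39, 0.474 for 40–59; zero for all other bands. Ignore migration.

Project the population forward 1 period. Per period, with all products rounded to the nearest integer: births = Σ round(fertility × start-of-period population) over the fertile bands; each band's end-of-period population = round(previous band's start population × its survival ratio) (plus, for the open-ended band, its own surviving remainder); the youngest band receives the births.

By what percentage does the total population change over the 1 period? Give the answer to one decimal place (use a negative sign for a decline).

Call the groups 1 to 5, youngest first.
[period 1]
Births: 15400 * 0.534 = 8224  |  22800 * 0.474 = 10807 → total 19031
Group 2: 8300 * 0.967 = 8026
Group 3: 15400 * 0.949 = 14615
Group 4: 22800 * 0.951 = 21683
Group 5: 2600 * 0.956 + 15300 * 0.501 = 2486 + 7665 = 10151
End of period: [19031, 8026, 14615, 21683, 10151]
Total: 64400 → 73506; change = 9106; percentage change = 14.1%

14.1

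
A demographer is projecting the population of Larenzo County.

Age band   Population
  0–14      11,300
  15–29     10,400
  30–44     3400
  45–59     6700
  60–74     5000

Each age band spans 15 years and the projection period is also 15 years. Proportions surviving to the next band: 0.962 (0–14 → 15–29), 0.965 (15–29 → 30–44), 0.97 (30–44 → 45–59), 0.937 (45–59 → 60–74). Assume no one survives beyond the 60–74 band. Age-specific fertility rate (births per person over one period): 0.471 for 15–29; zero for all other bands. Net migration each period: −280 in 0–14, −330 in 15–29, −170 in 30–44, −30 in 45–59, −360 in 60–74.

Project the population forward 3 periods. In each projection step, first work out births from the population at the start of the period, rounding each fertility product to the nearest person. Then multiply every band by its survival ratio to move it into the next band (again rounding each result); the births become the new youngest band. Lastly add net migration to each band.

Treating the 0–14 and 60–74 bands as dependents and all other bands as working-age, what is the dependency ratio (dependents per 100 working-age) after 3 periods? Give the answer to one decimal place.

58.0

Call the groups 1 to 5, youngest first.
After projecting period 1:
Births: 10400 × 0.471 = 4898
Group 2: 11300 × 0.962 = 10871
Group 3: 10400 × 0.965 = 10036
Group 4: 3400 × 0.97 = 3298
Group 5: 6700 × 0.937 = 6278
Net migration: Group 1 − 280 → 4618; Group 2 − 330 → 10541; Group 3 − 170 → 9866; Group 4 − 30 → 3268; Group 5 − 360 → 5918
End of period: [4618, 10541, 9866, 3268, 5918]
After projecting period 2:
Births: 10541 × 0.471 = 4965
Group 2: 4618 × 0.962 = 4443
Group 3: 10541 × 0.965 = 10172
Group 4: 9866 × 0.97 = 9570
Group 5: 3268 × 0.937 = 3062
Net migration: Group 1 − 280 → 4685; Group 2 − 330 → 4113; Group 3 − 170 → 10002; Group 4 − 30 → 9540; Group 5 − 360 → 2702
End of period: [4685, 4113, 10002, 9540, 2702]
After projecting period 3:
Births: 4113 × 0.471 = 1937
Group 2: 4685 × 0.962 = 4507
Group 3: 4113 × 0.965 = 3969
Group 4: 10002 × 0.97 = 9702
Group 5: 9540 × 0.937 = 8939
Net migration: Group 1 − 280 → 1657; Group 2 − 330 → 4177; Group 3 − 170 → 3799; Group 4 − 30 → 9672; Group 5 − 360 → 8579
End of period: [1657, 4177, 3799, 9672, 8579]
Dependents (band 0–14 + band 60–74) = 1657 + 8579 = 10236; working-age = 17648; ratio = 10236/17648 × 100 = 58.0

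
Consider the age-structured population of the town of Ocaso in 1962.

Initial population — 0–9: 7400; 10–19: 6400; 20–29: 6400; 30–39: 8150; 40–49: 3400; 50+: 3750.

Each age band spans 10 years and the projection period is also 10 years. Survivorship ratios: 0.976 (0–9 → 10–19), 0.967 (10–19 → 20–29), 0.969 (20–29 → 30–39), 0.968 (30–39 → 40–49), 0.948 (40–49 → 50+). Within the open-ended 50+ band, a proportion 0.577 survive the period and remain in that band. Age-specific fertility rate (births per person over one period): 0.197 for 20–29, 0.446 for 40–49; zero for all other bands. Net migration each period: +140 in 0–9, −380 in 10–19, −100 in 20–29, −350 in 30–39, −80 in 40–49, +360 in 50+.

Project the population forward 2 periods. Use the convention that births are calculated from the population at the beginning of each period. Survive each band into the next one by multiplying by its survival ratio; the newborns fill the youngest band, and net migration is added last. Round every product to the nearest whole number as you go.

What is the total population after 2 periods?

36020

Period 1.
Births: 6400 * 0.197 = 1261, 3400 * 0.446 = 1516 ⇒ total 2777
10–19: 7400 * 0.976 = 7222
20–29: 6400 * 0.967 = 6189
30–39: 6400 * 0.969 = 6202
40–49: 8150 * 0.968 = 7889
50+: 3400 * 0.948 + 3750 * 0.577 = 3223 + 2164 = 5387
Net migration: 0–9 + 140 → 2917; 10–19 − 380 → 6842; 20–29 − 100 → 6089; 30–39 − 350 → 5852; 40–49 − 80 → 7809; 50+ + 360 → 5747
Giving 2917 / 6842 / 6089 / 5852 / 7809 / 5747.
Period 2.
Births: 6089 * 0.197 = 1200, 7809 * 0.446 = 3483 ⇒ total 4683
10–19: 2917 * 0.976 = 2847
20–29: 6842 * 0.967 = 6616
30–39: 6089 * 0.969 = 5900
40–49: 5852 * 0.968 = 5665
50+: 7809 * 0.948 + 5747 * 0.577 = 7403 + 3316 = 10719
Net migration: 0–9 + 140 → 4823; 10–19 − 380 → 2467; 20–29 − 100 → 6516; 30–39 − 350 → 5550; 40–49 − 80 → 5585; 50+ + 360 → 11079
Giving 4823 / 2467 / 6516 / 5550 / 5585 / 11079.
Total after period 2: 4823 + 2467 + 6516 + 5550 + 5585 + 11079 = 36020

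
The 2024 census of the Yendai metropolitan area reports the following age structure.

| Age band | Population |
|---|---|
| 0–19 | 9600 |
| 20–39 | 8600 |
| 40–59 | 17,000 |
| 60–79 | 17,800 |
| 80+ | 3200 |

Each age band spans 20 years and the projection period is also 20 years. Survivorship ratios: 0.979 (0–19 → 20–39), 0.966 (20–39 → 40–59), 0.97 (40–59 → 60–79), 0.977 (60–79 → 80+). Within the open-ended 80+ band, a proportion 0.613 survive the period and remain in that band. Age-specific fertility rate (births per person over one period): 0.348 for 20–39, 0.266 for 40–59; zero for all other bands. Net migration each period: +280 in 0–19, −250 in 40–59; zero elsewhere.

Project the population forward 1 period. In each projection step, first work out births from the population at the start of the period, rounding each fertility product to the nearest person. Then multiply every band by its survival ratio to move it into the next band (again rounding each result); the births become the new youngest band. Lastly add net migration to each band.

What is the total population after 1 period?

61094

Numbering the bands 1..5 from youngest to oldest:
Period 1:
Births: 8600 * 0.348 = 2993 ; 17000 * 0.266 = 4522 ⇒ total 7515
Band 2: 9600 * 0.979 = 9398
Band 3: 8600 * 0.966 = 8308
Band 4: 17000 * 0.97 = 16490
Band 5: 17800 * 0.977 + 3200 * 0.613 = 17391 + 1962 = 19353
Net migration: Band 1 + 280 → 7795; Band 3 − 250 → 8058
→ [7795, 9398, 8058, 16490, 19353]
Total after period 1: 7795 + 9398 + 8058 + 16490 + 19353 = 61094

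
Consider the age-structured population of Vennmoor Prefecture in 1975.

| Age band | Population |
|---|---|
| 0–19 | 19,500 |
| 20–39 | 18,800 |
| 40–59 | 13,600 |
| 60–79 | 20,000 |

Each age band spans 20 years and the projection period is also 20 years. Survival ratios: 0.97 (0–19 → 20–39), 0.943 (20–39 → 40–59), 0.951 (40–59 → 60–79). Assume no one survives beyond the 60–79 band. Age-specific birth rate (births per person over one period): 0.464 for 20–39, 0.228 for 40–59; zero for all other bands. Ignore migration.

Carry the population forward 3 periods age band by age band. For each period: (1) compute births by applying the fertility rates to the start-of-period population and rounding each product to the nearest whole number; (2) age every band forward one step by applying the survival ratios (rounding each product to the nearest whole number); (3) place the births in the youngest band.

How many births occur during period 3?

9389

— Period 1 —
Births: 18800 × 0.464 = 8723, 13600 × 0.228 = 3101 → total 11824
20–39: 19500 × 0.97 = 18915
40–59: 18800 × 0.943 = 17728
60–79: 13600 × 0.951 = 12934
End of period: [11824, 18915, 17728, 12934]
— Period 2 —
Births: 18915 × 0.464 = 8777, 17728 × 0.228 = 4042 → total 12819
20–39: 11824 × 0.97 = 11469
40–59: 18915 × 0.943 = 17837
60–79: 17728 × 0.951 = 16859
End of period: [12819, 11469, 17837, 16859]
— Period 3 —
Births: 11469 × 0.464 = 5322, 17837 × 0.228 = 4067 → total 9389
20–39: 12819 × 0.97 = 12434
40–59: 11469 × 0.943 = 10815
60–79: 17837 × 0.951 = 16963
End of period: [9389, 12434, 10815, 16963]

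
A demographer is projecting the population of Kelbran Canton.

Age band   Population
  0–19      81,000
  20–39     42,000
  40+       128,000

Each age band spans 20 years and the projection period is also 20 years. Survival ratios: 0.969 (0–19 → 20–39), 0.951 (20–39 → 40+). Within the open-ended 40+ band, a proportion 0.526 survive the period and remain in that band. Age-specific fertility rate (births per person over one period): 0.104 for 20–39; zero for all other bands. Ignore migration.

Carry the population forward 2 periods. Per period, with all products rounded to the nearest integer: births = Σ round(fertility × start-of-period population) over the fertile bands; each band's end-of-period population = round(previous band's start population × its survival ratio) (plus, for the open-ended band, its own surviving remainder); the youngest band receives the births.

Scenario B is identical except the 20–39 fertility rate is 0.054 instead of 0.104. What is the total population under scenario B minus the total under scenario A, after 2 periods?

— Period 1 —
Births: 42000 * 0.104 = 4368
20–39: 81000 * 0.969 = 78489
40+: 42000 * 0.951 + 128000 * 0.526 = 39942 + 67328 = 107270
Giving 4368 / 78489 / 107270.
— Period 2 —
Births: 78489 * 0.104 = 8163
20–39: 4368 * 0.969 = 4233
40+: 78489 * 0.951 + 107270 * 0.526 = 74643 + 56424 = 131067
Giving 8163 / 4233 / 131067.
Scenario A total after 2 periods: 143463
Scenario B projection —
— Period 1 —
Births: 42000 * 0.054 = 2268
20–39: 81000 * 0.969 = 78489
40+: 42000 * 0.951 + 128000 * 0.526 = 39942 + 67328 = 107270
Giving 2268 / 78489 / 107270.
— Period 2 —
Births: 78489 * 0.054 = 4238
20–39: 2268 * 0.969 = 2198
40+: 78489 * 0.951 + 107270 * 0.526 = 74643 + 56424 = 131067
Giving 4238 / 2198 / 131067.
Scenario B total after 2 periods: 137503
Difference B − A = 137503 − 143463 = -5960

-5960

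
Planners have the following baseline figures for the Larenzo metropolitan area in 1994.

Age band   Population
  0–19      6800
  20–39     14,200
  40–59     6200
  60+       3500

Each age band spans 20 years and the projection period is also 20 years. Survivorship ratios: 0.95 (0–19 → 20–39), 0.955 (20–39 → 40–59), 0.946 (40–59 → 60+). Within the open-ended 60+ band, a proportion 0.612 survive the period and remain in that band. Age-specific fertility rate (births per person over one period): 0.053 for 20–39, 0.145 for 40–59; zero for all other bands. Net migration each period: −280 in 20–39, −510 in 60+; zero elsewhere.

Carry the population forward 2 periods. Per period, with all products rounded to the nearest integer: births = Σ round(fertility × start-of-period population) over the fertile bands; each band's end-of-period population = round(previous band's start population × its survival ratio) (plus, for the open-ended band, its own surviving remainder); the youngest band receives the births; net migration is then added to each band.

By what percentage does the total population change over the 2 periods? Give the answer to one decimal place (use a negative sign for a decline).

-14.0

Period 1.
Births: 14200 × 0.053 = 753  |  6200 × 0.145 = 899 — total 1652
20–39: 6800 × 0.95 = 6460
40–59: 14200 × 0.955 = 13561
60+: 6200 × 0.946 + 3500 × 0.612 = 5865 + 2142 = 8007
Net migration: 20–39 − 280 → 6180; 60+ − 510 → 7497
→ [1652, 6180, 13561, 7497]
Period 2.
Births: 6180 × 0.053 = 328  |  13561 × 0.145 = 1966 — total 2294
20–39: 1652 × 0.95 = 1569
40–59: 6180 × 0.955 = 5902
60+: 13561 × 0.946 + 7497 × 0.612 = 12829 + 4588 = 17417
Net migration: 20–39 − 280 → 1289; 60+ − 510 → 16907
→ [2294, 1289, 5902, 16907]
Total: 30700 → 26392; change = -4308; percentage change = -14.0%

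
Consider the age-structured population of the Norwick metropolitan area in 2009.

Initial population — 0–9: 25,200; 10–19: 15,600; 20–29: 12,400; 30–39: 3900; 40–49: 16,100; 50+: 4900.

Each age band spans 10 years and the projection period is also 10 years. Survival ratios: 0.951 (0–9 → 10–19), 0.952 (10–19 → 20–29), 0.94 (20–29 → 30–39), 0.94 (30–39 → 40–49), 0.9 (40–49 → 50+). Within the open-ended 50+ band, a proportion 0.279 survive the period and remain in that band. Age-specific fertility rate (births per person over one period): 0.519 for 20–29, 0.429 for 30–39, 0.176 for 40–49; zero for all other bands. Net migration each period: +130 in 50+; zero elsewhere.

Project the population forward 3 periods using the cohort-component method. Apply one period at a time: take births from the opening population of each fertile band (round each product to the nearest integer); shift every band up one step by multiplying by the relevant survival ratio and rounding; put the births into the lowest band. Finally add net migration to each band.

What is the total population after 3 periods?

Period 1.
Births: 12400 × 0.519 = 6436 ; 3900 × 0.429 = 1673 ; 16100 × 0.176 = 2834 — total 10943
10–19: 25200 × 0.951 = 23965
20–29: 15600 × 0.952 = 14851
30–39: 12400 × 0.94 = 11656
40–49: 3900 × 0.94 = 3666
50+: 16100 × 0.9 + 4900 × 0.279 = 14490 + 1367 = 15857
Net migration: 50+ + 130 → 15987
→ [10943, 23965, 14851, 11656, 3666, 15987]
Period 2.
Births: 14851 × 0.519 = 7708 ; 11656 × 0.429 = 5000 ; 3666 × 0.176 = 645 — total 13353
10–19: 10943 × 0.951 = 10407
20–29: 23965 × 0.952 = 22815
30–39: 14851 × 0.94 = 13960
40–49: 11656 × 0.94 = 10957
50+: 3666 × 0.9 + 15987 × 0.279 = 3299 + 4460 = 7759
Net migration: 50+ + 130 → 7889
→ [13353, 10407, 22815, 13960, 10957, 7889]
Period 3.
Births: 22815 × 0.519 = 11841 ; 13960 × 0.429 = 5989 ; 10957 × 0.176 = 1928 — total 19758
10–19: 13353 × 0.951 = 12699
20–29: 10407 × 0.952 = 9907
30–39: 22815 × 0.94 = 21446
40–49: 13960 × 0.94 = 13122
50+: 10957 × 0.9 + 7889 × 0.279 = 9861 + 2201 = 12062
Net migration: 50+ + 130 → 12192
→ [19758, 12699, 9907, 21446, 13122, 12192]
Total after period 3: 19758 + 12699 + 9907 + 21446 + 13122 + 12192 = 89124

89124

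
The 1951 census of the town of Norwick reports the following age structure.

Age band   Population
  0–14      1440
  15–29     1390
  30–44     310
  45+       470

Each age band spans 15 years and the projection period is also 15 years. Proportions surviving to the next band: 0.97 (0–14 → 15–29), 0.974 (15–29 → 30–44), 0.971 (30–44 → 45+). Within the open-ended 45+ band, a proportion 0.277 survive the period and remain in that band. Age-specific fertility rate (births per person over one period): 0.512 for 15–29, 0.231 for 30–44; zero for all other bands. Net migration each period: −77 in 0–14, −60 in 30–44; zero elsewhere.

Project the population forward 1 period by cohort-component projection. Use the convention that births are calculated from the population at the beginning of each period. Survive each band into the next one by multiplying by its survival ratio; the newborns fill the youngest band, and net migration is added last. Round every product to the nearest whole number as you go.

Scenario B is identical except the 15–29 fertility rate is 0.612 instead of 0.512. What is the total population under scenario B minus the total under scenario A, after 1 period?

(Groups numbered youngest = 1 to oldest = 4.)
Period 1.
Births: 1390 × 0.512 = 712 ; 310 × 0.231 = 72 — total 784
Group 2: 1440 × 0.97 = 1397
Group 3: 1390 × 0.974 = 1354
Group 4: 310 × 0.971 + 470 × 0.277 = 301 + 130 = 431
Net migration: Group 1 − 77 → 707; Group 3 − 60 → 1294
End of period: [707, 1397, 1294, 431]
Scenario A total after 1 period: 3829
Scenario B projection —
Period 1.
Births: 1390 × 0.612 = 851 ; 310 × 0.231 = 72 — total 923
Group 2: 1440 × 0.97 = 1397
Group 3: 1390 × 0.974 = 1354
Group 4: 310 × 0.971 + 470 × 0.277 = 301 + 130 = 431
Net migration: Group 1 − 77 → 846; Group 3 − 60 → 1294
End of period: [846, 1397, 1294, 431]
Scenario B total after 1 period: 3968
Difference B − A = 3968 − 3829 = 139

139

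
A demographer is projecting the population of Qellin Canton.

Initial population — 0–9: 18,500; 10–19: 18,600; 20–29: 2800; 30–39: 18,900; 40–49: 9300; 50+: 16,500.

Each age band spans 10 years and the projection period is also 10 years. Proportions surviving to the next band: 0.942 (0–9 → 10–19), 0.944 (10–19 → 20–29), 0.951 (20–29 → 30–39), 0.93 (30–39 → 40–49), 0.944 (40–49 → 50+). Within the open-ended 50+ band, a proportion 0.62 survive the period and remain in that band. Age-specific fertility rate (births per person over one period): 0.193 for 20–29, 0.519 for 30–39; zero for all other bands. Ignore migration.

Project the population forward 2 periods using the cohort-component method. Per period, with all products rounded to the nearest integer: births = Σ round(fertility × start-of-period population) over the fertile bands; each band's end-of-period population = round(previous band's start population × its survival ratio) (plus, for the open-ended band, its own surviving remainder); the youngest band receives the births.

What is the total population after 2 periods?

— Period 1 —
Births: 2800 × 0.193 = 540 ; 18900 × 0.519 = 9809 — total 10349
10–19: 18500 × 0.942 = 17427
20–29: 18600 × 0.944 = 17558
30–39: 2800 × 0.951 = 2663
40–49: 18900 × 0.93 = 17577
50+: 9300 × 0.944 + 16500 × 0.62 = 8779 + 10230 = 19009
End of period: [10349, 17427, 17558, 2663, 17577, 19009]
— Period 2 —
Births: 17558 × 0.193 = 3389 ; 2663 × 0.519 = 1382 — total 4771
10–19: 10349 × 0.942 = 9749
20–29: 17427 × 0.944 = 16451
30–39: 17558 × 0.951 = 16698
40–49: 2663 × 0.93 = 2477
50+: 17577 × 0.944 + 19009 × 0.62 = 16593 + 11786 = 28379
End of period: [4771, 9749, 16451, 16698, 2477, 28379]
Total after period 2: 4771 + 9749 + 16451 + 16698 + 2477 + 28379 = 78525

78525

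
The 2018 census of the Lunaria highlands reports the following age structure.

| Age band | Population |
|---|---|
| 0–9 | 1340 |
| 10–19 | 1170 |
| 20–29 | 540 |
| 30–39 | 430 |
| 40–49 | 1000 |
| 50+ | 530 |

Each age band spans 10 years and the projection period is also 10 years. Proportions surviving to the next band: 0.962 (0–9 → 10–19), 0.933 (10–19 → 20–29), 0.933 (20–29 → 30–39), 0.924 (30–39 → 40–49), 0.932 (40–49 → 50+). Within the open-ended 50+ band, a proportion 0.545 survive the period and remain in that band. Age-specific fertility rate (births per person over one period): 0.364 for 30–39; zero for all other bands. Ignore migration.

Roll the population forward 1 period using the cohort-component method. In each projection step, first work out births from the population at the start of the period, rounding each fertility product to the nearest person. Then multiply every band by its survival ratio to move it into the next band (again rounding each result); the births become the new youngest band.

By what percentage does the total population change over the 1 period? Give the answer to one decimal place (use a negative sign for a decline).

-7.0

Period 1:
Births: 430 * 0.364 = 157
10–19: 1340 * 0.962 = 1289
20–29: 1170 * 0.933 = 1092
30–39: 540 * 0.933 = 504
40–49: 430 * 0.924 = 397
50+: 1000 * 0.932 + 530 * 0.545 = 932 + 289 = 1221
Population now: 0–9=157, 10–19=1289, 20–29=1092, 30–39=504, 40–49=397, 50+=1221
Total: 5010 → 4660; change = -350; percentage change = -7.0%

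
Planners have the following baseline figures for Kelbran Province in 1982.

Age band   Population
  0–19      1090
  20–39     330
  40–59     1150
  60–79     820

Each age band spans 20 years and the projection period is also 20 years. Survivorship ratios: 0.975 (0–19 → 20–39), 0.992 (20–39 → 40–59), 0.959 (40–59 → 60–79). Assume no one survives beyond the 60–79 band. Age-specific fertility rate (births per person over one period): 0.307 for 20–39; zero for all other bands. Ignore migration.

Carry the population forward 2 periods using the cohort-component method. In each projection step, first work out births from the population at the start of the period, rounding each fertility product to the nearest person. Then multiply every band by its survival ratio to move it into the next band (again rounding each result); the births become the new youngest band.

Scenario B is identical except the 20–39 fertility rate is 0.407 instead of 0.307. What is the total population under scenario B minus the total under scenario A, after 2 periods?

140

— Period 1 —
Births: 330 × 0.307 = 101
20–39: 1090 × 0.975 = 1063
40–59: 330 × 0.992 = 327
60–79: 1150 × 0.959 = 1103
Population now: 0–19=101, 20–39=1063, 40–59=327, 60–79=1103
— Period 2 —
Births: 1063 × 0.307 = 326
20–39: 101 × 0.975 = 98
40–59: 1063 × 0.992 = 1054
60–79: 327 × 0.959 = 314
Population now: 0–19=326, 20–39=98, 40–59=1054, 60–79=314
Scenario A total after 2 periods: 1792
Scenario B projection —
— Period 1 —
Births: 330 × 0.407 = 134
20–39: 1090 × 0.975 = 1063
40–59: 330 × 0.992 = 327
60–79: 1150 × 0.959 = 1103
Population now: 0–19=134, 20–39=1063, 40–59=327, 60–79=1103
— Period 2 —
Births: 1063 × 0.407 = 433
20–39: 134 × 0.975 = 131
40–59: 1063 × 0.992 = 1054
60–79: 327 × 0.959 = 314
Population now: 0–19=433, 20–39=131, 40–59=1054, 60–79=314
Scenario B total after 2 periods: 1932
Difference B − A = 1932 − 1792 = 140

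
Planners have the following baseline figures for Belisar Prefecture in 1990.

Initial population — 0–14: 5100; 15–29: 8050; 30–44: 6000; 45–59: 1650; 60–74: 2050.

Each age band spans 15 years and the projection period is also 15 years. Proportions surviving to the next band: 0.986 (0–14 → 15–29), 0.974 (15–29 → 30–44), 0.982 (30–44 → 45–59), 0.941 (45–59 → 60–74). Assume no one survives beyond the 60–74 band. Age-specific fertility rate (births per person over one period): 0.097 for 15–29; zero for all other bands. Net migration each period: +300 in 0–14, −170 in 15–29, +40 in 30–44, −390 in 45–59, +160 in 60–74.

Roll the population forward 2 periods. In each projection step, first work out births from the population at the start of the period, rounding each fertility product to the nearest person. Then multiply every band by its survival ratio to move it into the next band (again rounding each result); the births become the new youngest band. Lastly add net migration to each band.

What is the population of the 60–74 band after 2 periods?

Numbering the bands 1..5 from youngest to oldest:
[period 1]
Births: 8050 * 0.097 = 781
Band 2: 5100 * 0.986 = 5029
Band 3: 8050 * 0.974 = 7841
Band 4: 6000 * 0.982 = 5892
Band 5: 1650 * 0.941 = 1553
Net migration: Band 1 + 300 → 1081; Band 2 − 170 → 4859; Band 3 + 40 → 7881; Band 4 − 390 → 5502; Band 5 + 160 → 1713
End of period: [1081, 4859, 7881, 5502, 1713]
[period 2]
Births: 4859 * 0.097 = 471
Band 2: 1081 * 0.986 = 1066
Band 3: 4859 * 0.974 = 4733
Band 4: 7881 * 0.982 = 7739
Band 5: 5502 * 0.941 = 5177
Net migration: Band 1 + 300 → 771; Band 2 − 170 → 896; Band 3 + 40 → 4773; Band 4 − 390 → 7349; Band 5 + 160 → 5337
End of period: [771, 896, 4773, 7349, 5337]

5337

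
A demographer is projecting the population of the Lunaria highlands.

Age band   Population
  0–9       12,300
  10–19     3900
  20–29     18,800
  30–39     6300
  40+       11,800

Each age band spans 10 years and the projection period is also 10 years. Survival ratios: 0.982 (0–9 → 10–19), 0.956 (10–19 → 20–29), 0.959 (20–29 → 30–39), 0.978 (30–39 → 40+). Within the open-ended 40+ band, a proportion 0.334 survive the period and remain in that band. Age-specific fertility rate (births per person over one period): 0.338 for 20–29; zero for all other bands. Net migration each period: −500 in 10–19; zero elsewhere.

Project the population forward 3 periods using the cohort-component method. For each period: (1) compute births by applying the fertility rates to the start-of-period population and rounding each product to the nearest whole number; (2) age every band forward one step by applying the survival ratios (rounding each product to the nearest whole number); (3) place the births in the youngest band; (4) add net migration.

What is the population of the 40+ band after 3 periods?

(Groups numbered youngest = 1 to oldest = 5.)
— Period 1 —
Births: 18800 × 0.338 = 6354
Group 2: 12300 × 0.982 = 12079
Group 3: 3900 × 0.956 = 3728
Group 4: 18800 × 0.959 = 18029
Group 5: 6300 × 0.978 + 11800 × 0.334 = 6161 + 3941 = 10102
Net migration: Group 2 − 500 → 11579
→ [6354, 11579, 3728, 18029, 10102]
— Period 2 —
Births: 3728 × 0.338 = 1260
Group 2: 6354 × 0.982 = 6240
Group 3: 11579 × 0.956 = 11070
Group 4: 3728 × 0.959 = 3575
Group 5: 18029 × 0.978 + 10102 × 0.334 = 17632 + 3374 = 21006
Net migration: Group 2 − 500 → 5740
→ [1260, 5740, 11070, 3575, 21006]
— Period 3 —
Births: 11070 × 0.338 = 3742
Group 2: 1260 × 0.982 = 1237
Group 3: 5740 × 0.956 = 5487
Group 4: 11070 × 0.959 = 10616
Group 5: 3575 × 0.978 + 21006 × 0.334 = 3496 + 7016 = 10512
Net migration: Group 2 − 500 → 737
→ [3742, 737, 5487, 10616, 10512]

10512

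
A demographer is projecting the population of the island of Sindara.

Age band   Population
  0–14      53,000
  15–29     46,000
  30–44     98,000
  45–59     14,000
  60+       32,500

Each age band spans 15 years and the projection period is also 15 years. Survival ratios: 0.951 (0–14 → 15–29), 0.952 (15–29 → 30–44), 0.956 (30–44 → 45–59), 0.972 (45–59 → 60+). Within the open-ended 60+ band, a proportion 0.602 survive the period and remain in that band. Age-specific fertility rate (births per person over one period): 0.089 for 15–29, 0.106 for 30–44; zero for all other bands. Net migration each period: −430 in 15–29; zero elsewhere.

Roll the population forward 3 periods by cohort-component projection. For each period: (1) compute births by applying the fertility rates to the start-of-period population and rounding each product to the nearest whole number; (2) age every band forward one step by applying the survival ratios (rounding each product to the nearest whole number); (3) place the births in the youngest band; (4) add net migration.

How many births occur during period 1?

14482

Call the groups 1 to 5, youngest first.
After projecting period 1:
Births: 46000 × 0.089 = 4094 ; 98000 × 0.106 = 10388 ⇒ total 14482
Group 2: 53000 × 0.951 = 50403
Group 3: 46000 × 0.952 = 43792
Group 4: 98000 × 0.956 = 93688
Group 5: 14000 × 0.972 + 32500 × 0.602 = 13608 + 19565 = 33173
Net migration: Group 2 − 430 → 49973
Population now: 0–14=14482, 15–29=49973, 30–44=43792, 45–59=93688, 60+=33173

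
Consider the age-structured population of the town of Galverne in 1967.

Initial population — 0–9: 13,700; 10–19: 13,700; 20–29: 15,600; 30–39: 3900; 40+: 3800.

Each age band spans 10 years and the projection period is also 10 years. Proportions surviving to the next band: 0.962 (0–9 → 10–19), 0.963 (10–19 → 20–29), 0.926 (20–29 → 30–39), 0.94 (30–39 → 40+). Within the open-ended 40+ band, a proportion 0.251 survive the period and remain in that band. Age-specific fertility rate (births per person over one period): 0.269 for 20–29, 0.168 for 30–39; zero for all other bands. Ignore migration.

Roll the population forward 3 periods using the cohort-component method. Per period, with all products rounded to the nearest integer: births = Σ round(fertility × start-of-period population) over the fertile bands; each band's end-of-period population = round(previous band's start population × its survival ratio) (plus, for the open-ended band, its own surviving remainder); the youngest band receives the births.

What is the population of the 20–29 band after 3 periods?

4494

Period 1:
Births: 15600 × 0.269 = 4196  |  3900 × 0.168 = 655 → 4851
10–19: 13700 × 0.962 = 13179
20–29: 13700 × 0.963 = 13193
30–39: 15600 × 0.926 = 14446
40+: 3900 × 0.94 + 3800 × 0.251 = 3666 + 954 = 4620
Population now: 0–9=4851, 10–19=13179, 20–29=13193, 30–39=14446, 40+=4620
Period 2:
Births: 13193 × 0.269 = 3549  |  14446 × 0.168 = 2427 → 5976
10–19: 4851 × 0.962 = 4667
20–29: 13179 × 0.963 = 12691
30–39: 13193 × 0.926 = 12217
40+: 14446 × 0.94 + 4620 × 0.251 = 13579 + 1160 = 14739
Population now: 0–9=5976, 10–19=4667, 20–29=12691, 30–39=12217, 40+=14739
Period 3:
Births: 12691 × 0.269 = 3414  |  12217 × 0.168 = 2052 → 5466
10–19: 5976 × 0.962 = 5749
20–29: 4667 × 0.963 = 4494
30–39: 12691 × 0.926 = 11752
40+: 12217 × 0.94 + 14739 × 0.251 = 11484 + 3699 = 15183
Population now: 0–9=5466, 10–19=5749, 20–29=4494, 30–39=11752, 40+=15183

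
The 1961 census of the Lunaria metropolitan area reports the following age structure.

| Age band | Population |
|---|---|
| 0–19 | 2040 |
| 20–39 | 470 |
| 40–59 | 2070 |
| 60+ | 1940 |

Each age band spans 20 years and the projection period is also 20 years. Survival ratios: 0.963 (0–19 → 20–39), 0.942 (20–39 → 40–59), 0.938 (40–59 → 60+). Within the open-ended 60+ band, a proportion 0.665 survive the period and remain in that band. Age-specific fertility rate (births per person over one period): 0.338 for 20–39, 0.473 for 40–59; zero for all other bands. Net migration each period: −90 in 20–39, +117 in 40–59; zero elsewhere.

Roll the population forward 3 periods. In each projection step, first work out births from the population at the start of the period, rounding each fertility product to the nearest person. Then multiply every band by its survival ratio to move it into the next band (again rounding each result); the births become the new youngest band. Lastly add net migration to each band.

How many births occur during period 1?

1138

[period 1]
Births: 470 × 0.338 = 159  |  2070 × 0.473 = 979 → 1138
20–39: 2040 × 0.963 = 1965
40–59: 470 × 0.942 = 443
60+: 2070 × 0.938 + 1940 × 0.665 = 1942 + 1290 = 3232
Net migration: 20–39 − 90 → 1875; 40–59 + 117 → 560
→ [1138, 1875, 560, 3232]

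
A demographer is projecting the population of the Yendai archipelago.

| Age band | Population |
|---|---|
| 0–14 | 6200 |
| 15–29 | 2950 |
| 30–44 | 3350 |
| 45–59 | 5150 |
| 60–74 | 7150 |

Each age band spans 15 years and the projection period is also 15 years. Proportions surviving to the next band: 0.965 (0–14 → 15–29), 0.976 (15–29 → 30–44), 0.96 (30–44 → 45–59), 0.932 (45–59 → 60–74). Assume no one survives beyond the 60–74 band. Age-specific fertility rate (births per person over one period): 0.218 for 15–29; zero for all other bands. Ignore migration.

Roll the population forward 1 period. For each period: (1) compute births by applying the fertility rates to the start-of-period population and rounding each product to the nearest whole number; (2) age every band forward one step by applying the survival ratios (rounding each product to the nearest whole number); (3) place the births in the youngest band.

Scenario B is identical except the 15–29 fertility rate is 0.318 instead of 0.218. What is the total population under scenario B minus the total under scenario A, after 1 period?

295

— Period 1 —
Births: 2950 × 0.218 = 643
15–29: 6200 × 0.965 = 5983
30–44: 2950 × 0.976 = 2879
45–59: 3350 × 0.96 = 3216
60–74: 5150 × 0.932 = 4800
End of period: [643, 5983, 2879, 3216, 4800]
Scenario A total after 1 period: 17521
Scenario B projection —
— Period 1 —
Births: 2950 × 0.318 = 938
15–29: 6200 × 0.965 = 5983
30–44: 2950 × 0.976 = 2879
45–59: 3350 × 0.96 = 3216
60–74: 5150 × 0.932 = 4800
End of period: [938, 5983, 2879, 3216, 4800]
Scenario B total after 1 period: 17816
Difference B − A = 17816 − 17521 = 295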